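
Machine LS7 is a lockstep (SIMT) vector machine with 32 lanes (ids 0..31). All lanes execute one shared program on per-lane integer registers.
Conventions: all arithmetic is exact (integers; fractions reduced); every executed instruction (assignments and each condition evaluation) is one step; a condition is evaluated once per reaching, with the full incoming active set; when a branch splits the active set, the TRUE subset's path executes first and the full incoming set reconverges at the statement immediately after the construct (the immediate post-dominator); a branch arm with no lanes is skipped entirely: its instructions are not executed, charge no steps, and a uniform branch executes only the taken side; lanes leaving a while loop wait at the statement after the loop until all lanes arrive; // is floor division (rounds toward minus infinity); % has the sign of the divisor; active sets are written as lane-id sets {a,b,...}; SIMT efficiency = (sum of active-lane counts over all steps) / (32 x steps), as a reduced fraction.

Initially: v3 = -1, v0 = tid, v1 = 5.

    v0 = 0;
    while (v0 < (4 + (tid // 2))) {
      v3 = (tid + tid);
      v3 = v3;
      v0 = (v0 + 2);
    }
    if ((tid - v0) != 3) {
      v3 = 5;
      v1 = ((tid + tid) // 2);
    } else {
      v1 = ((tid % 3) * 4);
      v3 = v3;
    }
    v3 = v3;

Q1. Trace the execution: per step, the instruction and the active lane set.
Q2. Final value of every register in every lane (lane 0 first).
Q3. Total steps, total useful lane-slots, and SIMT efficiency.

step 0: v0 <- 0                      {0,1,2,3,4,5,6,7,8,9,10,11,12,13,14,15,16,17,18,19,20,21,22,23,24,25,26,27,28,29,30,31}
step 1: eval (v0 < (4 + (tid // 2))) {0,1,2,3,4,5,6,7,8,9,10,11,12,13,14,15,16,17,18,19,20,21,22,23,24,25,26,27,28,29,30,31}
step 2: v3 <- (tid + tid)            {0,1,2,3,4,5,6,7,8,9,10,11,12,13,14,15,16,17,18,19,20,21,22,23,24,25,26,27,28,29,30,31}
step 3: v3 <- v3                     {0,1,2,3,4,5,6,7,8,9,10,11,12,13,14,15,16,17,18,19,20,21,22,23,24,25,26,27,28,29,30,31}
step 4: v0 <- (v0 + 2)               {0,1,2,3,4,5,6,7,8,9,10,11,12,13,14,15,16,17,18,19,20,21,22,23,24,25,26,27,28,29,30,31}
step 5: eval (v0 < (4 + (tid // 2))) {0,1,2,3,4,5,6,7,8,9,10,11,12,13,14,15,16,17,18,19,20,21,22,23,24,25,26,27,28,29,30,31}
step 6: v3 <- (tid + tid)            {0,1,2,3,4,5,6,7,8,9,10,11,12,13,14,15,16,17,18,19,20,21,22,23,24,25,26,27,28,29,30,31}
step 7: v3 <- v3                     {0,1,2,3,4,5,6,7,8,9,10,11,12,13,14,15,16,17,18,19,20,21,22,23,24,25,26,27,28,29,30,31}
step 8: v0 <- (v0 + 2)               {0,1,2,3,4,5,6,7,8,9,10,11,12,13,14,15,16,17,18,19,20,21,22,23,24,25,26,27,28,29,30,31}
step 9: eval (v0 < (4 + (tid // 2))) {0,1,2,3,4,5,6,7,8,9,10,11,12,13,14,15,16,17,18,19,20,21,22,23,24,25,26,27,28,29,30,31}
step 10: v3 <- (tid + tid)            {2,3,4,5,6,7,8,9,10,11,12,13,14,15,16,17,18,19,20,21,22,23,24,25,26,27,28,29,30,31}
step 11: v3 <- v3                     {2,3,4,5,6,7,8,9,10,11,12,13,14,15,16,17,18,19,20,21,22,23,24,25,26,27,28,29,30,31}
step 12: v0 <- (v0 + 2)               {2,3,4,5,6,7,8,9,10,11,12,13,14,15,16,17,18,19,20,21,22,23,24,25,26,27,28,29,30,31}
step 13: eval (v0 < (4 + (tid // 2))) {2,3,4,5,6,7,8,9,10,11,12,13,14,15,16,17,18,19,20,21,22,23,24,25,26,27,28,29,30,31}
step 14: v3 <- (tid + tid)            {6,7,8,9,10,11,12,13,14,15,16,17,18,19,20,21,22,23,24,25,26,27,28,29,30,31}
step 15: v3 <- v3                     {6,7,8,9,10,11,12,13,14,15,16,17,18,19,20,21,22,23,24,25,26,27,28,29,30,31}
step 16: v0 <- (v0 + 2)               {6,7,8,9,10,11,12,13,14,15,16,17,18,19,20,21,22,23,24,25,26,27,28,29,30,31}
step 17: eval (v0 < (4 + (tid // 2))) {6,7,8,9,10,11,12,13,14,15,16,17,18,19,20,21,22,23,24,25,26,27,28,29,30,31}
step 18: v3 <- (tid + tid)            {10,11,12,13,14,15,16,17,18,19,20,21,22,23,24,25,26,27,28,29,30,31}
step 19: v3 <- v3                     {10,11,12,13,14,15,16,17,18,19,20,21,22,23,24,25,26,27,28,29,30,31}
step 20: v0 <- (v0 + 2)               {10,11,12,13,14,15,16,17,18,19,20,21,22,23,24,25,26,27,28,29,30,31}
step 21: eval (v0 < (4 + (tid // 2))) {10,11,12,13,14,15,16,17,18,19,20,21,22,23,24,25,26,27,28,29,30,31}
step 22: v3 <- (tid + tid)            {14,15,16,17,18,19,20,21,22,23,24,25,26,27,28,29,30,31}
step 23: v3 <- v3                     {14,15,16,17,18,19,20,21,22,23,24,25,26,27,28,29,30,31}
step 24: v0 <- (v0 + 2)               {14,15,16,17,18,19,20,21,22,23,24,25,26,27,28,29,30,31}
step 25: eval (v0 < (4 + (tid // 2))) {14,15,16,17,18,19,20,21,22,23,24,25,26,27,28,29,30,31}
step 26: v3 <- (tid + tid)            {18,19,20,21,22,23,24,25,26,27,28,29,30,31}
step 27: v3 <- v3                     {18,19,20,21,22,23,24,25,26,27,28,29,30,31}
step 28: v0 <- (v0 + 2)               {18,19,20,21,22,23,24,25,26,27,28,29,30,31}
step 29: eval (v0 < (4 + (tid // 2))) {18,19,20,21,22,23,24,25,26,27,28,29,30,31}
step 30: v3 <- (tid + tid)            {22,23,24,25,26,27,28,29,30,31}
step 31: v3 <- v3                     {22,23,24,25,26,27,28,29,30,31}
step 32: v0 <- (v0 + 2)               {22,23,24,25,26,27,28,29,30,31}
step 33: eval (v0 < (4 + (tid // 2))) {22,23,24,25,26,27,28,29,30,31}
step 34: v3 <- (tid + tid)            {26,27,28,29,30,31}
step 35: v3 <- v3                     {26,27,28,29,30,31}
step 36: v0 <- (v0 + 2)               {26,27,28,29,30,31}
step 37: eval (v0 < (4 + (tid // 2))) {26,27,28,29,30,31}
step 38: v3 <- (tid + tid)            {30,31}
step 39: v3 <- v3                     {30,31}
step 40: v0 <- (v0 + 2)               {30,31}
step 41: eval (v0 < (4 + (tid // 2))) {30,31}
step 42: eval ((tid - v0) != 3)       {0,1,2,3,4,5,6,7,8,9,10,11,12,13,14,15,16,17,18,19,20,21,22,23,24,25,26,27,28,29,30,31}
step 43: v3 <- 5                      {0,1,2,3,4,5,6,7,8,9,10,11,12,14,16,17,18,19,20,21,22,23,24,25,26,27,28,29,30,31}
step 44: v1 <- ((tid + tid) // 2)     {0,1,2,3,4,5,6,7,8,9,10,11,12,14,16,17,18,19,20,21,22,23,24,25,26,27,28,29,30,31}
step 45: v1 <- ((tid % 3) * 4)        {13,15}
step 46: v3 <- v3                     {13,15}
step 47: v3 <- v3                     {0,1,2,3,4,5,6,7,8,9,10,11,12,13,14,15,16,17,18,19,20,21,22,23,24,25,26,27,28,29,30,31}

Answer: 48 steps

v3: 5,5,5,5,5,5,5,5,5,5,5,5,5,26,5,30,5,5,5,5,5,5,5,5,5,5,5,5,5,5,5,5
v0: 4,4,6,6,6,6,8,8,8,8,10,10,10,10,12,12,12,12,14,14,14,14,16,16,16,16,18,18,18,18,20,20
v1: 0,1,2,3,4,5,6,7,8,9,10,11,12,4,14,0,16,17,18,19,20,21,22,23,24,25,26,27,28,29,30,31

steps = 48; useful = 960; efficiency = 960/1536 = 5/8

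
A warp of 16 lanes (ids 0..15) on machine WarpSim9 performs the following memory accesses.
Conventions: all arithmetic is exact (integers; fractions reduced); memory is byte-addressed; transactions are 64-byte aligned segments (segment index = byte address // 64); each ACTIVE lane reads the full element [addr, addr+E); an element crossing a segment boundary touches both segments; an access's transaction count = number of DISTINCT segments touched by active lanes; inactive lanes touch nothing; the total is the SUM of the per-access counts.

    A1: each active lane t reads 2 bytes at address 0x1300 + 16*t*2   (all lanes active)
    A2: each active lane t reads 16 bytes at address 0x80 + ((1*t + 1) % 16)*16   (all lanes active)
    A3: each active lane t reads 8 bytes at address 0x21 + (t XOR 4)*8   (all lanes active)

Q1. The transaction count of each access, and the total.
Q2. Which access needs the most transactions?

A1: 8 transactions
A2: 4 transactions
A3: 3 transactions

Answer: 8,4,3; total 15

Answer: A1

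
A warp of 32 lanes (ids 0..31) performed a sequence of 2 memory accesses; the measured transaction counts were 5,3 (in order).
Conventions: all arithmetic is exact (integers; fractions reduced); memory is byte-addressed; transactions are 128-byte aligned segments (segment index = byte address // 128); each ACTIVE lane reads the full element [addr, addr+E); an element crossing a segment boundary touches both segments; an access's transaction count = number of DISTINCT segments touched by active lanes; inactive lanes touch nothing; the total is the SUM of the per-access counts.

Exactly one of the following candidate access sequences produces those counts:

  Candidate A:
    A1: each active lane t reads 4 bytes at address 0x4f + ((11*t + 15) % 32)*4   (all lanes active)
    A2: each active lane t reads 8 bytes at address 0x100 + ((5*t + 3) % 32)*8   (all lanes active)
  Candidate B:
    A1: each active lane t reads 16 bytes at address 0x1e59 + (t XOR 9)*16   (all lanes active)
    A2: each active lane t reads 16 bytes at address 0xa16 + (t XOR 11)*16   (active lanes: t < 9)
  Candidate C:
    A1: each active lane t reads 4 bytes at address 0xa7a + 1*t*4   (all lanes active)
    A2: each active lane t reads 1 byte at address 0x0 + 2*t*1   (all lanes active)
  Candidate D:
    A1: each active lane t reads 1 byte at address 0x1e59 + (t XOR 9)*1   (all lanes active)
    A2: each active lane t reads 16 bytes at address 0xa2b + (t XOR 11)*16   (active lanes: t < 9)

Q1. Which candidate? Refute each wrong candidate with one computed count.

A: A1 gives 2 transactions, not 5
C: A1 gives 2 transactions, not 5
D: A1 gives 1 transaction, not 5
B: all counts match (5,3)

Answer: B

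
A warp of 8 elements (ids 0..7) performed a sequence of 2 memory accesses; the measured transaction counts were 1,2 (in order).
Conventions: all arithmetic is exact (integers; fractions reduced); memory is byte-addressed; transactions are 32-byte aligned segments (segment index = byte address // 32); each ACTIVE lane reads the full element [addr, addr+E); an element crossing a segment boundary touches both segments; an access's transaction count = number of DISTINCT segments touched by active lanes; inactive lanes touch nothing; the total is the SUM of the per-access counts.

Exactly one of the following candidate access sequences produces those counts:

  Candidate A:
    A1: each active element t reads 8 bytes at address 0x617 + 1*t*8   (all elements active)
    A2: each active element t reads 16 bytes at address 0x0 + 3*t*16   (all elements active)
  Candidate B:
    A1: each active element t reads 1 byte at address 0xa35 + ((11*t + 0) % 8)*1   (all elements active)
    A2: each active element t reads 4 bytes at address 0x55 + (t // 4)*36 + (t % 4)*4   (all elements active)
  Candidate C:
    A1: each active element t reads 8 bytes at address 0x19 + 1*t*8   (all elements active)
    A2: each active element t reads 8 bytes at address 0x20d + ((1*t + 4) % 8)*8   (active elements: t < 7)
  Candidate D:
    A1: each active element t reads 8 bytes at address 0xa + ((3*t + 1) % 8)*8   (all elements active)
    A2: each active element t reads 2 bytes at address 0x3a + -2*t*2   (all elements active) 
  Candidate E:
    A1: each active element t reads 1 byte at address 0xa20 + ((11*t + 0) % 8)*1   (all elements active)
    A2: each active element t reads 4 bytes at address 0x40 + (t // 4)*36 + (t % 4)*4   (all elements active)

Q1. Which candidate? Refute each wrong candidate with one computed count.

A: A1 gives 3 transactions, not 1
B: A2 gives 3 transactions, not 2
C: A1 gives 3 transactions, not 1
D: A1 gives 3 transactions, not 1
E: all counts match (1,2)

Answer: E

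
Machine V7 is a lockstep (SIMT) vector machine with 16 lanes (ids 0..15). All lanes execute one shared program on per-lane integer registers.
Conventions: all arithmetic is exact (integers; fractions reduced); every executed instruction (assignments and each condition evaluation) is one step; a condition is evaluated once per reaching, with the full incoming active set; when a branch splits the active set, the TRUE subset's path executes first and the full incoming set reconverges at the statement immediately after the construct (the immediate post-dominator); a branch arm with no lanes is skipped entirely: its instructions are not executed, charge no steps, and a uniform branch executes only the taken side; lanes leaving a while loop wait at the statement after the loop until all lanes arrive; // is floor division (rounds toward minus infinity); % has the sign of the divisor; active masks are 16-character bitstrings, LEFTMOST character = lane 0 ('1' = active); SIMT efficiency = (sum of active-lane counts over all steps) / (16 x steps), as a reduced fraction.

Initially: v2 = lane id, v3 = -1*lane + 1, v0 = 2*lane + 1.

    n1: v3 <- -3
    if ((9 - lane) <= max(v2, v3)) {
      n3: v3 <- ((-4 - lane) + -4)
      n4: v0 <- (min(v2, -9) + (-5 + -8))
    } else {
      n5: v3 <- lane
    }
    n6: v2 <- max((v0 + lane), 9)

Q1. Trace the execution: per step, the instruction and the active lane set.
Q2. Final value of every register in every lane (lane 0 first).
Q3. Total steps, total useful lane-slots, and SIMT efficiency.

step 0: v3 <- -3                     1111111111111111
step 1: eval ((9 - lane) <= max(v2, v3)) 1111111111111111
step 2: v3 <- ((-4 - lane) + -4)     0000011111111111
step 3: v0 <- (min(v2, -9) + (-5 + -8)) 0000011111111111
step 4: v3 <- lane                   1111100000000000
step 5: v2 <- max((v0 + lane), 9)    1111111111111111

Answer: 6 steps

v2: 9,9,9,10,13,9,9,9,9,9,9,9,9,9,9,9
v3: 0,1,2,3,4,-13,-14,-15,-16,-17,-18,-19,-20,-21,-22,-23
v0: 1,3,5,7,9,-22,-22,-22,-22,-22,-22,-22,-22,-22,-22,-22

steps = 6; useful = 75; efficiency = 75/96 = 25/32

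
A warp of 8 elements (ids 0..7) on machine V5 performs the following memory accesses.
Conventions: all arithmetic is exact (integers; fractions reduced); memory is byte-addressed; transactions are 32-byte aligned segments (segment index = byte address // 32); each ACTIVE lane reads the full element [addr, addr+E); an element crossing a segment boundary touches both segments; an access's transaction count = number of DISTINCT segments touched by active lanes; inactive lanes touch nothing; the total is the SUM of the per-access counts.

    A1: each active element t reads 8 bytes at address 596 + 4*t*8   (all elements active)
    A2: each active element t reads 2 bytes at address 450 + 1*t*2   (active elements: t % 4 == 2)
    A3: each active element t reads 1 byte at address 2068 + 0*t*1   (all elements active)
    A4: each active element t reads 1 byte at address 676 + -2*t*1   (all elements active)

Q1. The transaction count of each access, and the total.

A1: 8 transactions
A2: 1 transaction
A3: 1 transaction
A4: 2 transactions

Answer: 8,1,1,2; total 12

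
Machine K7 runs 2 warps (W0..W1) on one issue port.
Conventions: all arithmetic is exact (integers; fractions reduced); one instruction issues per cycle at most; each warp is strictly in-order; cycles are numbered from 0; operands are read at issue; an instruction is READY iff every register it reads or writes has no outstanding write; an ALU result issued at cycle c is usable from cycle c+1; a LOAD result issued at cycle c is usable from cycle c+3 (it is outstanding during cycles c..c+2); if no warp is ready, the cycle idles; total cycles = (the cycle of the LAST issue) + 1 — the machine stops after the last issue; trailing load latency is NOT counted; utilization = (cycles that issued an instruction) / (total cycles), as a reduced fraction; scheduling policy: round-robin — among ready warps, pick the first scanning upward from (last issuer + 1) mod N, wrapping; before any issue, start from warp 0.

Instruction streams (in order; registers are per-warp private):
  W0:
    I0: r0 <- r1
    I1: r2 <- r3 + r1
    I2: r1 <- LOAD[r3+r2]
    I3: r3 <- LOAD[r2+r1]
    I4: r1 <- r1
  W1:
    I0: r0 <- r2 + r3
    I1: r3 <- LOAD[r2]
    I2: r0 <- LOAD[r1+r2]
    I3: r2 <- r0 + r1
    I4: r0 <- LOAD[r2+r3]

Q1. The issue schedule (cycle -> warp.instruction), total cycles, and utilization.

cycle 0: W0.I0
cycle 1: W1.I0
cycle 2: W0.I1
cycle 3: W1.I1
cycle 4: W0.I2
cycle 5: W1.I2
cycle 6: idle
cycle 7: W0.I3
cycle 8: W1.I3
cycle 9: W0.I4
cycle 10: W1.I4

Answer: 11 cycles, utilization 10/11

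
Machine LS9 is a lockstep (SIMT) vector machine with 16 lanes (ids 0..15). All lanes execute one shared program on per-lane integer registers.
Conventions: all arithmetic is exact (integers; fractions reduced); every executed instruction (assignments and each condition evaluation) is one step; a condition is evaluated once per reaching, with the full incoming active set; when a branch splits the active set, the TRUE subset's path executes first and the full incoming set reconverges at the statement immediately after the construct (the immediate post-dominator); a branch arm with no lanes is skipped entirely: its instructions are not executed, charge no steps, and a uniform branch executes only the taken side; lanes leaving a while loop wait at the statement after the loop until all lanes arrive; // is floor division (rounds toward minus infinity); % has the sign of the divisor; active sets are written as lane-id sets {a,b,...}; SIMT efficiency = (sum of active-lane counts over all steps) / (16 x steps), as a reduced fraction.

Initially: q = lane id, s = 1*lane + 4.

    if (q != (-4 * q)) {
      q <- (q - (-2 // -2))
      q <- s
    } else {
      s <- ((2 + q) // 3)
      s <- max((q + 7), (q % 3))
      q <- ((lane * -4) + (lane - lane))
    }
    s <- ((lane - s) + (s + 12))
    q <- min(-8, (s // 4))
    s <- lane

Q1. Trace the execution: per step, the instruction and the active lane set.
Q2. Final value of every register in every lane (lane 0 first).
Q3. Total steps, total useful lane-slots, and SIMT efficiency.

step 0: eval (q != (-4 * q))         {0,1,2,3,4,5,6,7,8,9,10,11,12,13,14,15}
step 1: q <- (q - (-2 // -2))        {1,2,3,4,5,6,7,8,9,10,11,12,13,14,15}
step 2: q <- s                       {1,2,3,4,5,6,7,8,9,10,11,12,13,14,15}
step 3: s <- ((2 + q) // 3)          {0}
step 4: s <- max((q + 7), (q % 3))   {0}
step 5: q <- ((lane * -4) + (lane - lane)) {0}
step 6: s <- ((lane - s) + (s + 12)) {0,1,2,3,4,5,6,7,8,9,10,11,12,13,14,15}
step 7: q <- min(-8, (s // 4))       {0,1,2,3,4,5,6,7,8,9,10,11,12,13,14,15}
step 8: s <- lane                    {0,1,2,3,4,5,6,7,8,9,10,11,12,13,14,15}

Answer: 9 steps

q: -8,-8,-8,-8,-8,-8,-8,-8,-8,-8,-8,-8,-8,-8,-8,-8
s: 0,1,2,3,4,5,6,7,8,9,10,11,12,13,14,15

steps = 9; useful = 97; efficiency = 97/144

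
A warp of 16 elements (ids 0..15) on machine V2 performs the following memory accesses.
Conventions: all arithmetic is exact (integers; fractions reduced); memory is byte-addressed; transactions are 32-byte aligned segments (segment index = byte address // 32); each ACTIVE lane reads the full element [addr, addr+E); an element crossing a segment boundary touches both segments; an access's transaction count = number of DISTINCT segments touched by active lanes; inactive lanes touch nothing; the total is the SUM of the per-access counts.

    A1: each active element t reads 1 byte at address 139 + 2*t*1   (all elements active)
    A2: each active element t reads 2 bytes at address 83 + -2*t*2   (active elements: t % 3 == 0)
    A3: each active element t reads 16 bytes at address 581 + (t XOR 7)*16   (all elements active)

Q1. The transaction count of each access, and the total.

A1: 2 transactions
A2: 3 transactions
A3: 9 transactions

Answer: 2,3,9; total 14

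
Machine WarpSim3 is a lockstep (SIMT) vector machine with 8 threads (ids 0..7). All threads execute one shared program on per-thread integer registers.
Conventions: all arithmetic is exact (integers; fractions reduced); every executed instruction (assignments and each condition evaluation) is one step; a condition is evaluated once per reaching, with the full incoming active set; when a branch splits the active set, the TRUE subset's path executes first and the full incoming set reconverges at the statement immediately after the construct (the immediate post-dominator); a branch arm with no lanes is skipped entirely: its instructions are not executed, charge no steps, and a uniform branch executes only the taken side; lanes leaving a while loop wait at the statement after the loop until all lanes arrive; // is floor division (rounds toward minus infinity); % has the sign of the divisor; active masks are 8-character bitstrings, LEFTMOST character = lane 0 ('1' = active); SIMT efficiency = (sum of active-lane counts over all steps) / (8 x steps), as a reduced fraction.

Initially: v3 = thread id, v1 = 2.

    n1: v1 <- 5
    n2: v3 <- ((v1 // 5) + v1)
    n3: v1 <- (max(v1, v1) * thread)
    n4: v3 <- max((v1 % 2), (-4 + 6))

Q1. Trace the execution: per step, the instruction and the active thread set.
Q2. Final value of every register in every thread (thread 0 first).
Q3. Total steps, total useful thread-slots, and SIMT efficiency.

step 0: v1 <- 5                      11111111
step 1: v3 <- ((v1 // 5) + v1)       11111111
step 2: v1 <- (max(v1, v1) * thread) 11111111
step 3: v3 <- max((v1 % 2), (-4 + 6)) 11111111

Answer: 4 steps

v3: 2,2,2,2,2,2,2,2
v1: 0,5,10,15,20,25,30,35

steps = 4; useful = 32; efficiency = 32/32 = 1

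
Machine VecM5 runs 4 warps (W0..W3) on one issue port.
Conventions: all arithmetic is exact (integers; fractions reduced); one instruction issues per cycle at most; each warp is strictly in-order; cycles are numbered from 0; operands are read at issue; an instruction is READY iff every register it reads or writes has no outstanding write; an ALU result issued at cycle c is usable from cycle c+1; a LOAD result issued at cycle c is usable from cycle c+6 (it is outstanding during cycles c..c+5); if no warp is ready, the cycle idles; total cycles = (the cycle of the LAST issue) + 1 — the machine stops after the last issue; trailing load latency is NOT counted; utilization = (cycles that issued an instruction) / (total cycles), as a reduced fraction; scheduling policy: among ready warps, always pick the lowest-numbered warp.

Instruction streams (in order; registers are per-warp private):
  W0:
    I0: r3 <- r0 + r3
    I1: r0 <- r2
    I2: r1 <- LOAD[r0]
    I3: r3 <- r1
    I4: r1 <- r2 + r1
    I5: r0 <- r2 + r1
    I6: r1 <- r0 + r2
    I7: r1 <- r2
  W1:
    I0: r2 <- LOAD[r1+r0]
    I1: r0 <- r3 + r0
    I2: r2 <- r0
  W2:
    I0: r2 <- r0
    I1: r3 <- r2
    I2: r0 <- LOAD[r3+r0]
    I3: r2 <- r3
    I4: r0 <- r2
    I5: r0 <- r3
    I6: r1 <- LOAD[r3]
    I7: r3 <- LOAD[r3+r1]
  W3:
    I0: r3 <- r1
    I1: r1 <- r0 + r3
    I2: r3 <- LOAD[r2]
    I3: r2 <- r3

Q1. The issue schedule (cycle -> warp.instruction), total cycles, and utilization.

cycle 0: W0.I0
cycle 1: W0.I1
cycle 2: W0.I2
cycle 3: W1.I0
cycle 4: W1.I1
cycle 5: W2.I0
cycle 6: W2.I1
cycle 7: W2.I2
cycle 8: W0.I3
cycle 9: W0.I4
cycle 10: W0.I5
cycle 11: W0.I6
cycle 12: W0.I7
cycle 13: W1.I2
cycle 14: W2.I3
cycle 15: W2.I4
cycle 16: W2.I5
cycle 17: W2.I6
cycle 18: W3.I0
cycle 19: W3.I1
cycle 20: W3.I2
cycle 21: idle
cycle 22: idle
cycle 23: W2.I7
cycle 24: idle
cycle 25: idle
cycle 26: W3.I3

Answer: 27 cycles, utilization 23/27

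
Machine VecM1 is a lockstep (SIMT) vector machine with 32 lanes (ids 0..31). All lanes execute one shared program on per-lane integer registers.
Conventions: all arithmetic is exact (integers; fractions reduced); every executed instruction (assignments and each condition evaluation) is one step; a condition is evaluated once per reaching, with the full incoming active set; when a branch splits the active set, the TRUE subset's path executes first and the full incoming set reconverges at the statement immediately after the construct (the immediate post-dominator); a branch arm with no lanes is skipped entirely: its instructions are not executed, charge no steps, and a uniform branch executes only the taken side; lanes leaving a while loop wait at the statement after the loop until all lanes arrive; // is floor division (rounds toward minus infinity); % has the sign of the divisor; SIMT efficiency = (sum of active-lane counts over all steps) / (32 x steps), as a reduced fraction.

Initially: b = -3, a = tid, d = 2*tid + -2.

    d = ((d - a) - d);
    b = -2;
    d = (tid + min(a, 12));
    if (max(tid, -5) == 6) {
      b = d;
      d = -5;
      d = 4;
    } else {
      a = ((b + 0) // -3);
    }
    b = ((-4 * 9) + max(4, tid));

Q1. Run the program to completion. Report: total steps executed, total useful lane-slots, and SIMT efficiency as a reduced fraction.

Answer: 9 steps, 194 useful, 97/144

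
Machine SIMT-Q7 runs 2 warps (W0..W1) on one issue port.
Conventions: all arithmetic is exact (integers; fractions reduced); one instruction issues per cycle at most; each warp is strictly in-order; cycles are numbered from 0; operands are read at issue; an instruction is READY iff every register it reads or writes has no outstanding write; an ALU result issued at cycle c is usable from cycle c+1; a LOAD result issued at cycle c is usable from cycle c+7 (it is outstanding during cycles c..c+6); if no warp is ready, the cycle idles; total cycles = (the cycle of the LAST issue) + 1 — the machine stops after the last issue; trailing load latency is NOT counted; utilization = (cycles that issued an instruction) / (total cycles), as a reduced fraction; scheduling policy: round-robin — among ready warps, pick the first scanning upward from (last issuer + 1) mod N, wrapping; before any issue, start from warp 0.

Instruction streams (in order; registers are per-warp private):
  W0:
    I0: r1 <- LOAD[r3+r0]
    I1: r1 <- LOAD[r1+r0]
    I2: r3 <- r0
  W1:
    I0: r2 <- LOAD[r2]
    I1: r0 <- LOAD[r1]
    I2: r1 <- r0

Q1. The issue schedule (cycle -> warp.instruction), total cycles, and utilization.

cycle 0: W0.I0
cycle 1: W1.I0
cycle 2: W1.I1
cycle 3: idle
cycle 4: idle
cycle 5: idle
cycle 6: idle
cycle 7: W0.I1
cycle 8: W0.I2
cycle 9: W1.I2

Answer: 10 cycles, utilization 3/5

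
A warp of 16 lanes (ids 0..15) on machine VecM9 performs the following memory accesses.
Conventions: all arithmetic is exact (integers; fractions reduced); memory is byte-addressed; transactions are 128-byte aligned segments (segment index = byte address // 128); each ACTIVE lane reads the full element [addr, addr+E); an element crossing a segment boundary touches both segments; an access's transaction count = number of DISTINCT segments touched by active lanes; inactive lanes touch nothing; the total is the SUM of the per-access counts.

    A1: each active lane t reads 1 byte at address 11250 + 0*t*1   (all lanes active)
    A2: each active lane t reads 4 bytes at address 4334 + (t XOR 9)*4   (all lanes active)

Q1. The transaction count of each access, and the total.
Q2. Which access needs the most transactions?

A1: 1 transaction
A2: 2 transactions

Answer: 1,2; total 3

Answer: A2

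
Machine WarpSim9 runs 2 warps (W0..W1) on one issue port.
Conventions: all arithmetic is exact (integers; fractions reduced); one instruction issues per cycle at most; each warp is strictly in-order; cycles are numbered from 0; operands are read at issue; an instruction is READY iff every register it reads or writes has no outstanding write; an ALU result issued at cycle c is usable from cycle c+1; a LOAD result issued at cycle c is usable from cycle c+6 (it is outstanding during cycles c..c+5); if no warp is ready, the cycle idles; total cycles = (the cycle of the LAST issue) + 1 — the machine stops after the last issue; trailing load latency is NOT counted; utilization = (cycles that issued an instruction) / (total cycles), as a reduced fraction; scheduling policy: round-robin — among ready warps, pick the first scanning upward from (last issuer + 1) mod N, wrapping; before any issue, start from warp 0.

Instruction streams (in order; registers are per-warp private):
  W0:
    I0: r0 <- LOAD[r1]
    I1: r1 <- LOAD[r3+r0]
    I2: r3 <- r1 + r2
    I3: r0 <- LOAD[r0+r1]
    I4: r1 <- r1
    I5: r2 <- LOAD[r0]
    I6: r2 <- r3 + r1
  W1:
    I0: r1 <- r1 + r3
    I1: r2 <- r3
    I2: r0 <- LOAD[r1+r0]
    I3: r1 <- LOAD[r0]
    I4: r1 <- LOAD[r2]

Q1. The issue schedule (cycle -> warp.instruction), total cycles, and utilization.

cycle 0: W0.I0
cycle 1: W1.I0
cycle 2: W1.I1
cycle 3: W1.I2
cycle 4: idle
cycle 5: idle
cycle 6: W0.I1
cycle 7: idle
cycle 8: idle
cycle 9: W1.I3
cycle 10: idle
cycle 11: idle
cycle 12: W0.I2
cycle 13: W0.I3
cycle 14: W0.I4
cycle 15: W1.I4
cycle 16: idle
cycle 17: idle
cycle 18: idle
cycle 19: W0.I5
cycle 20: idle
cycle 21: idle
cycle 22: idle
cycle 23: idle
cycle 24: idle
cycle 25: W0.I6

Answer: 26 cycles, utilization 6/13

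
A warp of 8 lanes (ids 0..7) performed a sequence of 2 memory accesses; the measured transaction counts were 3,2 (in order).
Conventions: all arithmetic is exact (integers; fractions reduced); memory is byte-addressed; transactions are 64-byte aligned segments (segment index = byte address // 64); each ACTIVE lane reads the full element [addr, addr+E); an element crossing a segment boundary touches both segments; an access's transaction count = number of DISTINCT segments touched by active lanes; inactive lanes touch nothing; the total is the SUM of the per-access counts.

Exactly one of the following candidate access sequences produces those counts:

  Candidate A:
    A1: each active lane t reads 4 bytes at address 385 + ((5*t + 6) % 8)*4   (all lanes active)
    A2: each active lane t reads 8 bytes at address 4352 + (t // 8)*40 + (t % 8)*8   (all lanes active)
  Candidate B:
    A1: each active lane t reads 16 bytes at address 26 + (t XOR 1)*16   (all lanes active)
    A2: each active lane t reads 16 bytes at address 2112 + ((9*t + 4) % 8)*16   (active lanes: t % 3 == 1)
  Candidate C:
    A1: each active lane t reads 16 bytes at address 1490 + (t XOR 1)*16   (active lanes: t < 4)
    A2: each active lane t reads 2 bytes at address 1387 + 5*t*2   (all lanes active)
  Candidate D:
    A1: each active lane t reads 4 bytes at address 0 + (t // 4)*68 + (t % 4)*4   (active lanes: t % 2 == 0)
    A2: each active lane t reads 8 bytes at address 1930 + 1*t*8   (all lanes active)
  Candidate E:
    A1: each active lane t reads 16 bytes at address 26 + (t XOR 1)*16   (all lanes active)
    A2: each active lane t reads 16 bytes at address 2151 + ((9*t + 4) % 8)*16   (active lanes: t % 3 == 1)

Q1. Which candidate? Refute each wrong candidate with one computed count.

A: A1 gives 1 transaction, not 3
C: A1 gives 2 transactions, not 3
D: A1 gives 2 transactions, not 3
E: A2 gives 3 transactions, not 2
B: all counts match (3,2)

Answer: B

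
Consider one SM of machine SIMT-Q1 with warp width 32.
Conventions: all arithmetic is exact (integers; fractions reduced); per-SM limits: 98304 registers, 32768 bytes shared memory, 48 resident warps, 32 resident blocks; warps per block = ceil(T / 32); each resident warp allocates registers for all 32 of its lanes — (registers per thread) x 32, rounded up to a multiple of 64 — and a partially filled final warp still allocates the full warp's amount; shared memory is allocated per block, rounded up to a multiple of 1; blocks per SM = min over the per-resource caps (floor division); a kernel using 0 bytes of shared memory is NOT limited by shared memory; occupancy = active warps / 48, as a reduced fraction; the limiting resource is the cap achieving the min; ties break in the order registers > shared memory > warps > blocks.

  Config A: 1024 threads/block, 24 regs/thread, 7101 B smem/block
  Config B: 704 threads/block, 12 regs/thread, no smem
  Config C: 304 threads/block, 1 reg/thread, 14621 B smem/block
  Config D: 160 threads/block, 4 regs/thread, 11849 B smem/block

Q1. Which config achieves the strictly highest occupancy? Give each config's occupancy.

occupancies: A 2/3, B 11/12, C 5/12, D 5/24

Answer: B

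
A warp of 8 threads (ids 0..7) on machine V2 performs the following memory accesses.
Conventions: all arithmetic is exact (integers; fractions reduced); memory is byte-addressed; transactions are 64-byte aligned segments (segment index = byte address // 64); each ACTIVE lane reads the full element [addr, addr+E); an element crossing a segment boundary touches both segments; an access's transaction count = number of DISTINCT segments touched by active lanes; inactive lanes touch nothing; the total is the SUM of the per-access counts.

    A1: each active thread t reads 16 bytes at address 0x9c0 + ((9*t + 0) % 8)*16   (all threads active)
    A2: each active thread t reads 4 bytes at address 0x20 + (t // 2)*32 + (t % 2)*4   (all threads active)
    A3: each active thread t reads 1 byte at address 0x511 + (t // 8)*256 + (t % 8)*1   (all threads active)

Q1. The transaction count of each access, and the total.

A1: 2 transactions
A2: 3 transactions
A3: 1 transaction

Answer: 2,3,1; total 6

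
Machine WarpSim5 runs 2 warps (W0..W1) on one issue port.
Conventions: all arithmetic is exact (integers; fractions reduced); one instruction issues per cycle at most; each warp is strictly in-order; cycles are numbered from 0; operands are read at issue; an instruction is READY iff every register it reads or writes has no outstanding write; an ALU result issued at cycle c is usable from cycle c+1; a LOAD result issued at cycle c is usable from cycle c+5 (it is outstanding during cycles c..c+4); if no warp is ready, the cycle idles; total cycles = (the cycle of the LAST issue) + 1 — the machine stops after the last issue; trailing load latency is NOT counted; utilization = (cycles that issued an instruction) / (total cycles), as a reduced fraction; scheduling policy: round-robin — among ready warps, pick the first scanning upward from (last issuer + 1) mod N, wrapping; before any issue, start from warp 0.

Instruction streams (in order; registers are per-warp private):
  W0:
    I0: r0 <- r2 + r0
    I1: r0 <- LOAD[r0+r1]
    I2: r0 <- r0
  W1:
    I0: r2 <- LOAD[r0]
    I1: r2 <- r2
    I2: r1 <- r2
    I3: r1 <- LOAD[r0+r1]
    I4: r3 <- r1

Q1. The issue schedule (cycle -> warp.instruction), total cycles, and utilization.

cycle 0: W0.I0
cycle 1: W1.I0
cycle 2: W0.I1
cycle 3: idle
cycle 4: idle
cycle 5: idle
cycle 6: W1.I1
cycle 7: W0.I2
cycle 8: W1.I2
cycle 9: W1.I3
cycle 10: idle
cycle 11: idle
cycle 12: idle
cycle 13: idle
cycle 14: W1.I4

Answer: 15 cycles, utilization 8/15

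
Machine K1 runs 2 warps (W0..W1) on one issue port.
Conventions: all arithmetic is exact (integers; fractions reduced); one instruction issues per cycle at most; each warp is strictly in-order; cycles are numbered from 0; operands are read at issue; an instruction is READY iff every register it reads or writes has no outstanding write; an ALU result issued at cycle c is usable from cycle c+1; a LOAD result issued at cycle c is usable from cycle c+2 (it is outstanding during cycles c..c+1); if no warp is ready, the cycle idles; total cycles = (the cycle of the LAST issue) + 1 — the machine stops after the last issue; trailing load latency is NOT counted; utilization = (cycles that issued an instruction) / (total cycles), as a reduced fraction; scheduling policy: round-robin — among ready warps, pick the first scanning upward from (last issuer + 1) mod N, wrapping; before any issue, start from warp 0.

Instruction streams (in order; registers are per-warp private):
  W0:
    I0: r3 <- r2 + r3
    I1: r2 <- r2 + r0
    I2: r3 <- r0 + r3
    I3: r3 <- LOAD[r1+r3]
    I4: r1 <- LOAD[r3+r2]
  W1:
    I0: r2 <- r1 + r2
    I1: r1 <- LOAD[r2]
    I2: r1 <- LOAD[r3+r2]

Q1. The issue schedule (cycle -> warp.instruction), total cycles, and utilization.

cycle 0: W0.I0
cycle 1: W1.I0
cycle 2: W0.I1
cycle 3: W1.I1
cycle 4: W0.I2
cycle 5: W1.I2
cycle 6: W0.I3
cycle 7: idle
cycle 8: W0.I4

Answer: 9 cycles, utilization 8/9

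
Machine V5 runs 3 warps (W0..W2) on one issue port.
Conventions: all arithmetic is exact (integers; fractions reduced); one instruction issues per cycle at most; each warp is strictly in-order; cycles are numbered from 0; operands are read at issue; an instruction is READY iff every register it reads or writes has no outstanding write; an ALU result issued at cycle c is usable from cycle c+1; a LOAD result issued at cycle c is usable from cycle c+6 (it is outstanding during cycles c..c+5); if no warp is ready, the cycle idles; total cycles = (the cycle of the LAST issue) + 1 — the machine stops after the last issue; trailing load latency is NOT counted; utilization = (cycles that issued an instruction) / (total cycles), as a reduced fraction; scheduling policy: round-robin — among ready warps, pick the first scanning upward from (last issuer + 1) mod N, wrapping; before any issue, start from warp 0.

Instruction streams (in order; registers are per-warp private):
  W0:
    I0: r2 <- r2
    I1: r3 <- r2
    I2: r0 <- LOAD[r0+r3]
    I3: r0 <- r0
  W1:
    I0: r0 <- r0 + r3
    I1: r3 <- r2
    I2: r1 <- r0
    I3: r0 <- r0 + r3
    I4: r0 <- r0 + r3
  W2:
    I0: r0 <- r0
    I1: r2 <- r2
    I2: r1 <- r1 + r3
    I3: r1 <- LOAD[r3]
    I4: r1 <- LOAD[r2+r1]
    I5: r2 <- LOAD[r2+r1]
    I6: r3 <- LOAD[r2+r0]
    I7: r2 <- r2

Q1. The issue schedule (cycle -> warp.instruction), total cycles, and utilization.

cycle 0: W0.I0
cycle 1: W1.I0
cycle 2: W2.I0
cycle 3: W0.I1
cycle 4: W1.I1
cycle 5: W2.I1
cycle 6: W0.I2
cycle 7: W1.I2
cycle 8: W2.I2
cycle 9: W1.I3
cycle 10: W2.I3
cycle 11: W1.I4
cycle 12: W0.I3
cycle 13: idle
cycle 14: idle
cycle 15: idle
cycle 16: W2.I4
cycle 17: idle
cycle 18: idle
cycle 19: idle
cycle 20: idle
cycle 21: idle
cycle 22: W2.I5
cycle 23: idle
cycle 24: idle
cycle 25: idle
cycle 26: idle
cycle 27: idle
cycle 28: W2.I6
cycle 29: W2.I7

Answer: 30 cycles, utilization 17/30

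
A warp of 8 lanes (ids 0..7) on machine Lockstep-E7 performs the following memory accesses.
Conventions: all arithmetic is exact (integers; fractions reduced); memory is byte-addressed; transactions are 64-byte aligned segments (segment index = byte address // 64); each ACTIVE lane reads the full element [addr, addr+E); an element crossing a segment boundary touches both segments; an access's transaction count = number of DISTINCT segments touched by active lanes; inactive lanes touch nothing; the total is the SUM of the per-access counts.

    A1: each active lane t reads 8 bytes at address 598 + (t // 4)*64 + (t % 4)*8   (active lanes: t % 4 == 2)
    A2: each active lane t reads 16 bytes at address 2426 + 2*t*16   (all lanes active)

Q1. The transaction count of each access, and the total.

A1: 2 transactions
A2: 5 transactions

Answer: 2,5; total 7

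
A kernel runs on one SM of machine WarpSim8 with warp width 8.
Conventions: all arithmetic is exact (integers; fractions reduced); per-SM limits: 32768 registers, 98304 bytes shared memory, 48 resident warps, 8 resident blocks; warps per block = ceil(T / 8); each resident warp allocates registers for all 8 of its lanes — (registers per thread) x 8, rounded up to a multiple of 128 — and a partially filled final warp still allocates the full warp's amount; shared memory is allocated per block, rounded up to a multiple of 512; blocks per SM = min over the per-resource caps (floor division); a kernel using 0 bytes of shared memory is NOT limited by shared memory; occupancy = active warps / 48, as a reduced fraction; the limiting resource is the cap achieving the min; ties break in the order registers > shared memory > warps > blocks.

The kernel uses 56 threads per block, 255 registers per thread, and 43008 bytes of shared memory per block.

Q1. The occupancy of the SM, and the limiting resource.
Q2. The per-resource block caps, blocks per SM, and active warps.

Answer: occupancy 7/24, limited by registers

registers: 2 blocks
shared memory: 2 blocks
warps: 6 blocks
blocks: 8 blocks

Answer: 2 blocks, 14 active warps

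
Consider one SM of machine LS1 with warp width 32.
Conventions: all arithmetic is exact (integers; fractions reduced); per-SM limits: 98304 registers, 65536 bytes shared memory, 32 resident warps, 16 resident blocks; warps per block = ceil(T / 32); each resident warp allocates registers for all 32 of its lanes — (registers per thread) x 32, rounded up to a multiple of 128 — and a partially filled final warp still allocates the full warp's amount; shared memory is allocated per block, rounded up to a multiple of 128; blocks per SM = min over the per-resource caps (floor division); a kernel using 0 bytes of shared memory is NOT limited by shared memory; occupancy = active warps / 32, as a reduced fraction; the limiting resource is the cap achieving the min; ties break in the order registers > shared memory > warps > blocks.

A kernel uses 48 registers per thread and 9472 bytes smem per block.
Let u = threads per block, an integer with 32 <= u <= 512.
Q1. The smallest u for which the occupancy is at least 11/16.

Answer: u = 97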